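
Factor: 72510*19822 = 1437293220 = 2^2* 3^1*5^1 * 11^1*17^1 * 53^1*2417^1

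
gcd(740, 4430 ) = 10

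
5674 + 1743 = 7417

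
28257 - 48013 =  - 19756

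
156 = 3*52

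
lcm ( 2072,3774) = 105672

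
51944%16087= 3683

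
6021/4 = 1505 + 1/4 = 1505.25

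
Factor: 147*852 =125244 =2^2*3^2*7^2 * 71^1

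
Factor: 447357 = 3^1 *149119^1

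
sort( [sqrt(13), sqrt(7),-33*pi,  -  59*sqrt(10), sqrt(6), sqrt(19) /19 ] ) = [-59*sqrt( 10 ),-33*pi,sqrt(19 )/19 , sqrt( 6) , sqrt ( 7), sqrt( 13) ] 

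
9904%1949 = 159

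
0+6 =6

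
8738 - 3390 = 5348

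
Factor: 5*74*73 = 2^1*5^1*37^1*73^1 = 27010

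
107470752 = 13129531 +94341221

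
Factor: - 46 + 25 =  -21  =  -  3^1*7^1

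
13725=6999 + 6726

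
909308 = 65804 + 843504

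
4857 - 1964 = 2893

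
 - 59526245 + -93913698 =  - 153439943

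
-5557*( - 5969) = 33169733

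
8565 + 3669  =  12234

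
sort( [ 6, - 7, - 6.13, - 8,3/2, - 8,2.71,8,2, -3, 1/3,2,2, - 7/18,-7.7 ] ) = [-8, - 8,  -  7.7,-7,-6.13,-3, - 7/18, 1/3,3/2 , 2, 2,2,2.71,6,8]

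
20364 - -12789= 33153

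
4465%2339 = 2126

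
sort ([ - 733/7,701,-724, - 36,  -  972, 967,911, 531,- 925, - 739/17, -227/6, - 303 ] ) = [  -  972,  -  925, -724,  -  303, - 733/7,-739/17, - 227/6,  -  36,531,701,911,967 ] 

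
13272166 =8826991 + 4445175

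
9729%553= 328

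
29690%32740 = 29690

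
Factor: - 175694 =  - 2^1*107^1*821^1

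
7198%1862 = 1612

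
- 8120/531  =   - 16 + 376/531 = - 15.29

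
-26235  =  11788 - 38023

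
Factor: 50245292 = 2^2 * 12561323^1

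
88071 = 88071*1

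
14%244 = 14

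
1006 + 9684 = 10690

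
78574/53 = 78574/53= 1482.53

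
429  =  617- 188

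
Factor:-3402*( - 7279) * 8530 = 211229737740 = 2^2*3^5 * 5^1*7^1 * 29^1*251^1*853^1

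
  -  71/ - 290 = 71/290 = 0.24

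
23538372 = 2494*9438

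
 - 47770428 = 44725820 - 92496248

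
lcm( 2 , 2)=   2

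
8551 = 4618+3933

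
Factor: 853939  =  61^1 * 13999^1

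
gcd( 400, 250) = 50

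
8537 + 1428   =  9965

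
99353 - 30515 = 68838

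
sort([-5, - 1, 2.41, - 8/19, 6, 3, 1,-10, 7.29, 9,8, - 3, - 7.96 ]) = [-10, - 7.96, - 5,-3, - 1, - 8/19,1,2.41, 3, 6,7.29, 8, 9 ]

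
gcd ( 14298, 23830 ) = 4766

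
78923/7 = 11274 + 5/7 =11274.71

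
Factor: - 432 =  -2^4*3^3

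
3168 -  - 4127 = 7295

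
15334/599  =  15334/599 = 25.60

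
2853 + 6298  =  9151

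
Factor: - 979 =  - 11^1*89^1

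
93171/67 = 93171/67 = 1390.61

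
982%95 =32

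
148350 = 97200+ 51150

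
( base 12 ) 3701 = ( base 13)2a85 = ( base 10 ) 6193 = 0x1831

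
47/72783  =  47/72783 =0.00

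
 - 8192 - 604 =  -8796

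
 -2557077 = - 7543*339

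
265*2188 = 579820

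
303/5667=101/1889=0.05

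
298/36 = 8  +  5/18 = 8.28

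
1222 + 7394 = 8616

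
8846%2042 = 678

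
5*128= 640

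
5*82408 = 412040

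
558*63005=35156790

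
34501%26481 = 8020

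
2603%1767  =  836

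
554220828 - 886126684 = -331905856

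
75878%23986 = 3920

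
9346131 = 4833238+4512893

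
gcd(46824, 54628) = 7804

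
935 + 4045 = 4980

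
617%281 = 55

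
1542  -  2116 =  - 574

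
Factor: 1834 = 2^1 * 7^1 *131^1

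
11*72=792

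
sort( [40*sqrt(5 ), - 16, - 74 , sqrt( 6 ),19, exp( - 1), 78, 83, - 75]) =[ - 75 , - 74, - 16 , exp( - 1 ), sqrt(6 ),19,78, 83, 40*sqrt (5)]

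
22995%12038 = 10957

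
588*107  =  62916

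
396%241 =155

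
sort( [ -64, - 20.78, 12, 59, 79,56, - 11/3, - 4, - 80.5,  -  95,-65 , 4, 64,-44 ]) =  [-95, - 80.5, - 65, - 64,-44,- 20.78,  -  4, - 11/3,4,  12, 56,59, 64, 79 ] 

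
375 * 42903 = 16088625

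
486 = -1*( - 486)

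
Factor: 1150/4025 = 2/7  =  2^1*7^ ( - 1) 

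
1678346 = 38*44167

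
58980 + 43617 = 102597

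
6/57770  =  3/28885   =  0.00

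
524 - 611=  - 87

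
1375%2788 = 1375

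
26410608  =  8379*3152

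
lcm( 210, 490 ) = 1470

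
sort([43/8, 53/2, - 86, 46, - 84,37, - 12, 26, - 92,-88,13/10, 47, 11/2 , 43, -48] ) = [ - 92, - 88, - 86, - 84, - 48 , - 12, 13/10,43/8,11/2,26,  53/2,37, 43, 46,47 ]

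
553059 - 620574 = - 67515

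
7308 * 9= 65772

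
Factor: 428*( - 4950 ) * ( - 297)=2^3 * 3^5*5^2*11^2*107^1= 629224200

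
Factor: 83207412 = 2^2*3^4*256813^1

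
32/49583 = 32/49583= 0.00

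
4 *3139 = 12556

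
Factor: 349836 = 2^2*  3^1 * 29153^1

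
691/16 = 43  +  3/16  =  43.19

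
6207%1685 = 1152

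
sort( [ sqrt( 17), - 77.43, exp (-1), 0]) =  [-77.43,0, exp ( - 1), sqrt( 17)] 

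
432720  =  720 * 601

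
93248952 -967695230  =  - 874446278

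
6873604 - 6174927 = 698677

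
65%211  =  65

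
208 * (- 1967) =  - 409136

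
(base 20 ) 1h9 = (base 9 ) 1022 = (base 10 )749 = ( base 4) 23231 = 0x2ed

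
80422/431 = 186+256/431 = 186.59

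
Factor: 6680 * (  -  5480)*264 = -9664089600 = - 2^9*3^1*5^2 * 11^1*137^1  *167^1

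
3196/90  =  35 + 23/45 = 35.51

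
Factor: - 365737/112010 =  - 2^(  -  1 )*5^( - 1 )*23^( - 1 )*751^1= - 751/230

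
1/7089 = 1/7089 = 0.00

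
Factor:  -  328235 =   -  5^1*  65647^1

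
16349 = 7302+9047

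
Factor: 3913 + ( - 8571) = -2^1*17^1*137^1=- 4658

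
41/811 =41/811 = 0.05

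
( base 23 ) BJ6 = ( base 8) 14166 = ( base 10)6262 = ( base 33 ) 5OP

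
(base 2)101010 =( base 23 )1j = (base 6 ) 110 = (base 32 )1a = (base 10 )42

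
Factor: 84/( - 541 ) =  - 2^2*3^1* 7^1*541^( - 1)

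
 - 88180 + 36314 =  - 51866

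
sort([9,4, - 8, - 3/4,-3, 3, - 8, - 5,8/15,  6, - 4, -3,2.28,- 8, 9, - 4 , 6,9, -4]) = [ - 8, - 8 , - 8  , - 5, - 4, - 4,  -  4, - 3,-3, - 3/4,8/15 , 2.28,3,4, 6,6,9,  9,9 ]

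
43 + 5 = 48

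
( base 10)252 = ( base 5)2002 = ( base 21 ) C0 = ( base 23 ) am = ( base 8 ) 374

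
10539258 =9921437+617821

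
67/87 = 67/87  =  0.77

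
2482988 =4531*548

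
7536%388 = 164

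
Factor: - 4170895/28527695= - 834179/5705539 = -7^(  -  1)*31^1 *71^1*353^( - 1)*379^1*2309^(-1)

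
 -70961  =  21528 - 92489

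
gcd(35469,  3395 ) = 7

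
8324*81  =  674244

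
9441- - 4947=14388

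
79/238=79/238   =  0.33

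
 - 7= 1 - 8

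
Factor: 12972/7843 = 564/341=2^2*3^1*11^( - 1 ) * 31^(-1 )*47^1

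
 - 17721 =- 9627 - 8094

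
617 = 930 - 313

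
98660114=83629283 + 15030831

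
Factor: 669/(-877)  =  -3^1*223^1*877^(-1)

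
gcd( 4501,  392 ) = 7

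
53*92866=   4921898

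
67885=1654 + 66231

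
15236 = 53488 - 38252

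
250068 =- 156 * ( - 1603)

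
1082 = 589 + 493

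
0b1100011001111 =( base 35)56g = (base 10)6351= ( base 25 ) a41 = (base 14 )2459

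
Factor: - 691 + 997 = 2^1*3^2* 17^1= 306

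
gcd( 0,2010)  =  2010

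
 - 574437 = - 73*7869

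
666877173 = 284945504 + 381931669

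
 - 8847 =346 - 9193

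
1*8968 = 8968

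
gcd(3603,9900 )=3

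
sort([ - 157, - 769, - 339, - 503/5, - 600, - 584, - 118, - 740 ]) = [ - 769, - 740 , - 600,-584,- 339, - 157, - 118, - 503/5 ]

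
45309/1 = 45309 = 45309.00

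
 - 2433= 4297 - 6730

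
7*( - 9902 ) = -69314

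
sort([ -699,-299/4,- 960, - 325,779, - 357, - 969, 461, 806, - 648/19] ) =[-969, - 960, -699,  -  357,-325, - 299/4,-648/19, 461,779, 806] 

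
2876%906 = 158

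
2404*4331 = 10411724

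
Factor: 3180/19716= 5/31 = 5^1*31^( - 1)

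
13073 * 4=52292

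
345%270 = 75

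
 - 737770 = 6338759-7076529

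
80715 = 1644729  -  1564014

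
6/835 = 6/835 = 0.01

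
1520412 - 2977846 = -1457434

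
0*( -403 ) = 0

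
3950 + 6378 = 10328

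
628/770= 314/385 = 0.82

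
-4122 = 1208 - 5330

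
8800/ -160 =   -  55/1 = - 55.00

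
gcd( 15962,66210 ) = 2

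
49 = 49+0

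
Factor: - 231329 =  -  7^2 * 4721^1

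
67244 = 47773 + 19471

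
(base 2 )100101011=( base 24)cb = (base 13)1A0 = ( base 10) 299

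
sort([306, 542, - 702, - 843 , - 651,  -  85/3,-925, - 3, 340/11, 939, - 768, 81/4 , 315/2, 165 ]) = [ - 925, - 843, - 768, - 702 , - 651, - 85/3, - 3,81/4 , 340/11,315/2, 165, 306 , 542,939 ]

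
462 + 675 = 1137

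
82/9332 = 41/4666 = 0.01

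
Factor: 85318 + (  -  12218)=73100  =  2^2*5^2*17^1*43^1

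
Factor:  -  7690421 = -19^1 * 43^1*9413^1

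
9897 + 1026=10923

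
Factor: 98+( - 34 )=2^6 = 64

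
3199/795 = 3199/795 =4.02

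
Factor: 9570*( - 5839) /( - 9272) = 2^( - 2 )*3^1*5^1* 11^1*19^(-1 )*29^1  *  61^(- 1 ) * 5839^1=27939615/4636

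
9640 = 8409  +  1231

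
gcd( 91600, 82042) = 2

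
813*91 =73983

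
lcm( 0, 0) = 0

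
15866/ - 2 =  - 7933/1 = -7933.00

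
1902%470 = 22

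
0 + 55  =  55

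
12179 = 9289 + 2890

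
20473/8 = 2559 + 1/8 = 2559.12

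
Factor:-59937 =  - 3^1 * 19979^1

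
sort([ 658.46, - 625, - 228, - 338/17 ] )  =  [  -  625, - 228, - 338/17  ,  658.46 ]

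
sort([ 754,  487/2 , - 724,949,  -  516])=[ - 724,-516,487/2,754, 949]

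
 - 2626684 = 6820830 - 9447514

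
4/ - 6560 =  - 1/1640=- 0.00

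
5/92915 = 1/18583 = 0.00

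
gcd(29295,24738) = 651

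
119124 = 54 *2206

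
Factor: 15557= 47^1*331^1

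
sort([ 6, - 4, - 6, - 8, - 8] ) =[ - 8, - 8,-6, - 4, 6 ] 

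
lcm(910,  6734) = 33670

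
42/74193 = 2/3533 = 0.00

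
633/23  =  27 +12/23  =  27.52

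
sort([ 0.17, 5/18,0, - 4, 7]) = [ - 4,0,0.17,5/18, 7]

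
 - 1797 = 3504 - 5301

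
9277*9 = 83493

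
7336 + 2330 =9666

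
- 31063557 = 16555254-47618811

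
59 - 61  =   - 2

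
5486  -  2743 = 2743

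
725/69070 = 145/13814 =0.01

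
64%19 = 7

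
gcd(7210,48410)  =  1030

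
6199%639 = 448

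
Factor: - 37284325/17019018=-2^(-1) * 3^( - 3)* 5^2 * 13^1* 41^(  -  1) * 89^1*1289^1 * 7687^ ( - 1)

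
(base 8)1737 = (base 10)991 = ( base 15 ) 461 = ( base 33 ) U1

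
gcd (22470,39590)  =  1070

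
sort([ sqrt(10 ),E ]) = [E, sqrt(10)]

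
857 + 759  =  1616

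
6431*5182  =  33325442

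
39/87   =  13/29=0.45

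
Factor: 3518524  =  2^2*17^1*59^1*877^1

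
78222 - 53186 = 25036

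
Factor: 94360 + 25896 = 120256 = 2^6 * 1879^1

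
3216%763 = 164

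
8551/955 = 8 + 911/955 = 8.95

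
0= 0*1742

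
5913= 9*657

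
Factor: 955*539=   5^1*7^2*11^1* 191^1  =  514745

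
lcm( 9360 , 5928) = 177840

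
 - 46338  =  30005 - 76343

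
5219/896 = 5219/896 =5.82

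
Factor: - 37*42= -1554 = -2^1*3^1*7^1*37^1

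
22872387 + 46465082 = 69337469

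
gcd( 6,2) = 2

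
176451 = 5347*33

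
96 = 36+60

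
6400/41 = 6400/41 = 156.10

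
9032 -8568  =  464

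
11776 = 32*368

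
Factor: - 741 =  - 3^1*13^1*19^1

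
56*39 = 2184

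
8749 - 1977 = 6772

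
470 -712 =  - 242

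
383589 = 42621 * 9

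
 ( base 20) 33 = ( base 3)2100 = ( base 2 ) 111111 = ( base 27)29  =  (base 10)63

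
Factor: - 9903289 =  - 11^1*61^1*14759^1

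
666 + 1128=1794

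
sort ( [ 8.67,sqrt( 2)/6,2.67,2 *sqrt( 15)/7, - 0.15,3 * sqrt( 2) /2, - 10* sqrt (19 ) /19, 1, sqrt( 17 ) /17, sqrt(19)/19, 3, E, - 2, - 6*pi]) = [ - 6*pi, - 10 * sqrt( 19) /19, - 2, - 0.15, sqrt(19)/19, sqrt(2) /6,sqrt(17)/17,1, 2*sqrt( 15) /7,3  *sqrt( 2)/2,2.67, E, 3 , 8.67 ] 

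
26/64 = 13/32 = 0.41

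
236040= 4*59010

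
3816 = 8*477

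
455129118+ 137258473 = 592387591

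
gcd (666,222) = 222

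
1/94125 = 1/94125 = 0.00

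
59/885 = 1/15   =  0.07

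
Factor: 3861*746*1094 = 2^2*3^3* 11^1*13^1*373^1*547^1  =  3151054764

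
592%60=52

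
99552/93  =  33184/31 = 1070.45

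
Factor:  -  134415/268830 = -1/2 = -  2^( - 1) 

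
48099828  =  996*48293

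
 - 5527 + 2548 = -2979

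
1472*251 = 369472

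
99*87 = 8613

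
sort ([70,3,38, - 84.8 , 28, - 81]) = [-84.8, - 81,3,28,38, 70]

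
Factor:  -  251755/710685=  - 3^(  -  2 )*7^1*17^( - 1)  *929^( - 1)*7193^1 = -50351/142137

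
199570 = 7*28510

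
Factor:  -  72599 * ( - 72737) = 7^1 * 19^1*3821^1*10391^1 =5280633463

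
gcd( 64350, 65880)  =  90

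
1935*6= 11610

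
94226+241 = 94467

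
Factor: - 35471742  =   - 2^1*3^1*71^1*83267^1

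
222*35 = 7770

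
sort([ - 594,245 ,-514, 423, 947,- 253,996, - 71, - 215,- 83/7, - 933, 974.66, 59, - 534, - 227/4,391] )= [ - 933,-594, - 534,- 514, - 253,-215, - 71,-227/4, - 83/7,59,245, 391,423,947,974.66,996] 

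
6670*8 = 53360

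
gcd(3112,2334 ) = 778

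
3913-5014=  - 1101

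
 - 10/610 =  - 1  +  60/61 = - 0.02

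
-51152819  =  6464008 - 57616827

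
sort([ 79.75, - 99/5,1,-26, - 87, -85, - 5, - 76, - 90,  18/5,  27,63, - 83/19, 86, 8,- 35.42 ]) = [ - 90, - 87, - 85,-76 ,- 35.42, - 26, - 99/5, - 5,-83/19, 1,18/5,8 , 27,63,79.75,86]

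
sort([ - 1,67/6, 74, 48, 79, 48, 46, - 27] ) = [ - 27, - 1 , 67/6,46,48, 48,74, 79]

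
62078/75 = 62078/75 = 827.71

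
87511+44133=131644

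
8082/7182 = 1 + 50/399 =1.13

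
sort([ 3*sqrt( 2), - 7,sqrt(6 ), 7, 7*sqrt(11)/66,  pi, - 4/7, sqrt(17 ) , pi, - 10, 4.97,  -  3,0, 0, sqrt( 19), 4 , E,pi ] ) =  [-10, - 7, - 3, - 4/7, 0,  0, 7*sqrt (11)/66, sqrt( 6 ), E,pi,pi, pi,4,  sqrt( 17), 3*sqrt(2 ),sqrt(19), 4.97,7]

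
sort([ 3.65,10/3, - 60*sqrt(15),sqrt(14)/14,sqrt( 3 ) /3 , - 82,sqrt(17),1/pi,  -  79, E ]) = [-60*sqrt( 15),- 82, - 79,sqrt(14)/14,1/pi, sqrt( 3)/3, E,10/3,  3.65,sqrt(17)]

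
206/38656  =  103/19328 =0.01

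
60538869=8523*7103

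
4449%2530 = 1919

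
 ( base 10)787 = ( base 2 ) 1100010011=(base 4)30103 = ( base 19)238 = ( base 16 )313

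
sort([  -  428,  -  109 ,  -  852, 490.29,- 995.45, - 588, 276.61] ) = [ - 995.45, - 852,-588,-428, - 109, 276.61,490.29]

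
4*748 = 2992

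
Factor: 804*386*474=147103056 = 2^4 * 3^2*67^1* 79^1*193^1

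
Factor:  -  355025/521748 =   -  2^(-2 )*3^( - 3 )*5^2*11^1* 1291^1*4831^(  -  1 ) 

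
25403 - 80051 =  - 54648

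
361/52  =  361/52  =  6.94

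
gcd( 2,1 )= 1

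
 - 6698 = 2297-8995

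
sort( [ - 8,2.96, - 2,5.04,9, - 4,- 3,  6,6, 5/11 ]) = [ - 8, - 4,-3, - 2,5/11,2.96 , 5.04 , 6 , 6,9 ]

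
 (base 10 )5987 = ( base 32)5r3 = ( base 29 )73d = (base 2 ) 1011101100011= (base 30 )6jh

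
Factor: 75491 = 13^1  *  5807^1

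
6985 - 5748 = 1237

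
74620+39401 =114021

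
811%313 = 185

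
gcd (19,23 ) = 1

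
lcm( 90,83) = 7470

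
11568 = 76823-65255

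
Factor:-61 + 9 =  - 52 = -  2^2*13^1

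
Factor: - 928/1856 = - 2^( - 1) = - 1/2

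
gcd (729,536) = 1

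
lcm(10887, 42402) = 805638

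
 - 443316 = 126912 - 570228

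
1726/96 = 863/48 = 17.98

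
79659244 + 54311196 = 133970440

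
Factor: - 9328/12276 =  - 212/279 = -  2^2*3^( - 2 )*31^( - 1)*53^1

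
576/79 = 7 + 23/79= 7.29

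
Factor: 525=3^1*5^2*7^1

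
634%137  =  86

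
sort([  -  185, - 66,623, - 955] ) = [ - 955, - 185, - 66,623]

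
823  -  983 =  - 160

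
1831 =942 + 889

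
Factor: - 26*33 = - 858 = - 2^1*3^1*11^1*13^1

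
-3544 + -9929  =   - 13473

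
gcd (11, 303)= 1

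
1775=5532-3757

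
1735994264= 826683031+909311233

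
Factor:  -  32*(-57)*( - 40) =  - 72960 = - 2^8* 3^1*5^1*19^1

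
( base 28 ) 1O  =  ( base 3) 1221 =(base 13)40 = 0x34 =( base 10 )52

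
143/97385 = 143/97385 = 0.00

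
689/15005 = 689/15005 = 0.05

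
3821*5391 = 20599011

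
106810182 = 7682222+99127960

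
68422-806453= - 738031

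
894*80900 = 72324600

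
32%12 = 8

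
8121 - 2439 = 5682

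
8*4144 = 33152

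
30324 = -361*( - 84)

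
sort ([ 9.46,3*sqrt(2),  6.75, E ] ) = [ E,3 *sqrt( 2),  6.75 , 9.46 ] 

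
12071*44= 531124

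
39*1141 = 44499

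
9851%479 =271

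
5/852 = 5/852 = 0.01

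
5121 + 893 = 6014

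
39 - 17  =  22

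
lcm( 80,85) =1360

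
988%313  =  49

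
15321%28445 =15321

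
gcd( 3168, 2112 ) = 1056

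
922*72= 66384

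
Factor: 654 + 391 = 1045=5^1 *11^1*19^1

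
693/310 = 693/310=   2.24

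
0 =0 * 7490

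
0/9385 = 0 = 0.00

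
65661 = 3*21887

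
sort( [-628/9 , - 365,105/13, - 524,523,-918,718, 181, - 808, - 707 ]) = [ - 918,-808 ,-707, - 524,-365, - 628/9,105/13,  181, 523,718 ] 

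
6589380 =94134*70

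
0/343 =0=0.00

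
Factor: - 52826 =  - 2^1*61^1*433^1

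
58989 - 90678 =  - 31689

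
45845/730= 9169/146 = 62.80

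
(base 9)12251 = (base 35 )6P2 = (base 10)8227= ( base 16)2023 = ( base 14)2dd9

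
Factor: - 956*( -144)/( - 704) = -3^2 * 11^(  -  1)*239^1 = - 2151/11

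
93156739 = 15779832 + 77376907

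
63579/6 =21193/2 = 10596.50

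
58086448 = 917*63344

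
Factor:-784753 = - 784753^1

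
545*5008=2729360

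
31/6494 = 31/6494 = 0.00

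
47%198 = 47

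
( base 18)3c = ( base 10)66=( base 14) 4a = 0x42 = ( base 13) 51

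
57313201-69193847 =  - 11880646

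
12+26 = 38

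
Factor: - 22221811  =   - 19^1*137^1*8537^1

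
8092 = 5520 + 2572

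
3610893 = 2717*1329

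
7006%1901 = 1303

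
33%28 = 5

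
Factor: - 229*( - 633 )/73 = 3^1*73^ ( - 1)*211^1 * 229^1 = 144957/73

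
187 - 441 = -254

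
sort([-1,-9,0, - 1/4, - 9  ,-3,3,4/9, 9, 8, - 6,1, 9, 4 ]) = [ - 9,-9, - 6,-3,-1, - 1/4,0,4/9, 1, 3, 4, 8, 9,9]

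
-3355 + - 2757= - 6112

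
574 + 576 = 1150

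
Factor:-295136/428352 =  -  2^(-1)*3^( - 1 )*97^(-1 ) *401^1 =-401/582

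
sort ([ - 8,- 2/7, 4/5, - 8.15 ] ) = [ - 8.15,-8, - 2/7, 4/5] 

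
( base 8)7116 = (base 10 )3662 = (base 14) 1498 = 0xe4e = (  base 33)3bw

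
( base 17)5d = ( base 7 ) 200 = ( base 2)1100010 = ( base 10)98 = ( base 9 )118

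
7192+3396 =10588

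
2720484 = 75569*36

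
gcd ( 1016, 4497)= 1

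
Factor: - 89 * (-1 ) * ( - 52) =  -4628 = - 2^2*13^1 * 89^1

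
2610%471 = 255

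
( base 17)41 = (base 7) 126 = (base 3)2120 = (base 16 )45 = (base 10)69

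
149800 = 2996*50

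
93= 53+40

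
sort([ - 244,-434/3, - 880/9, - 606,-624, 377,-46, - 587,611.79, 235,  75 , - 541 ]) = [ - 624,-606, - 587,-541  ,-244, - 434/3, - 880/9, - 46, 75,235, 377, 611.79 ]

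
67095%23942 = 19211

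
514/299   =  1 + 215/299 =1.72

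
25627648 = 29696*863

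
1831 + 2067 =3898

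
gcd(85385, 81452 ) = 1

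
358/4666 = 179/2333 = 0.08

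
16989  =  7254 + 9735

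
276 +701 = 977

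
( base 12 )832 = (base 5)14230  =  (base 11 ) 992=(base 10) 1190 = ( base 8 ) 2246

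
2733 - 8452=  - 5719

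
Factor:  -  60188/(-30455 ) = 2^2*5^(-1 )*41^1 * 367^1*6091^(-1 )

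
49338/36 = 2741/2 = 1370.50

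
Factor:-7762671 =- 3^2*7^1*123217^1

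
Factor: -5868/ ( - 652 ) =9 = 3^2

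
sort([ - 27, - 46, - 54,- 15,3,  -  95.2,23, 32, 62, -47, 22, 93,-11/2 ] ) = [-95.2,-54,  -  47,  -  46, - 27, - 15,-11/2, 3,22, 23, 32,62, 93] 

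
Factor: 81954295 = 5^1*239^1*68581^1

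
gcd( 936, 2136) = 24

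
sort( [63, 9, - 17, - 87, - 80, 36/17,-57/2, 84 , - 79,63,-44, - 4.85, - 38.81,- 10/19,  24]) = [ - 87,  -  80, - 79, - 44, - 38.81, - 57/2,  -  17, - 4.85 ,- 10/19, 36/17,9,24,63, 63,  84 ] 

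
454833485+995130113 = 1449963598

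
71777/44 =71777/44=1631.30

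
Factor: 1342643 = 17^1*78979^1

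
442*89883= 39728286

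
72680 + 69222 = 141902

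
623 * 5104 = 3179792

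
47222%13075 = 7997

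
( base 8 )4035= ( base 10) 2077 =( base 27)2MP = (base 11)1619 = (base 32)20t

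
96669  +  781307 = 877976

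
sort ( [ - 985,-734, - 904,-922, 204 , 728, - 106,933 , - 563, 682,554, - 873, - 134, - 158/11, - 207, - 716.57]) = [ - 985,-922, - 904, - 873, - 734, - 716.57, - 563,  -  207, - 134,-106, - 158/11 , 204 , 554 , 682, 728, 933]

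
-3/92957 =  - 3/92957 = - 0.00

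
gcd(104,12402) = 26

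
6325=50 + 6275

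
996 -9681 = - 8685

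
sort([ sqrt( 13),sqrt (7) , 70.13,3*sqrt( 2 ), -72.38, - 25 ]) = [ - 72.38, - 25 , sqrt ( 7),  sqrt (13),3*sqrt (2), 70.13 ] 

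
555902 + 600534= 1156436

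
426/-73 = -6  +  12/73 = -5.84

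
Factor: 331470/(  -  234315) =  - 2^1*29^1*41^( - 1)= - 58/41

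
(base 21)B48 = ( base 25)7MI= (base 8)11517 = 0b1001101001111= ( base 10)4943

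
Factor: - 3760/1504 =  - 2^(-1)  *  5^1  =  -5/2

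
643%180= 103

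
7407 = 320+7087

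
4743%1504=231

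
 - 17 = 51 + -68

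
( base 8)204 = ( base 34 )3U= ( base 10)132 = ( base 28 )4K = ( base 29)4G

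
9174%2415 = 1929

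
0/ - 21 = 0/1 = - 0.00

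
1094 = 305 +789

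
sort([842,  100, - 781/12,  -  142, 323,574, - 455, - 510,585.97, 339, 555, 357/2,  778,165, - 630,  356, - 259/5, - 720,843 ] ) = [ - 720, - 630, - 510, - 455,- 142, - 781/12, -259/5,100 , 165, 357/2, 323,  339,  356, 555 , 574,585.97,778,842,843]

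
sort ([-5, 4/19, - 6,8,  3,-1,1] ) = [-6, - 5, - 1 , 4/19, 1, 3,8]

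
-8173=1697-9870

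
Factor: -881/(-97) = 97^( -1)*881^1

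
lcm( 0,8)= 0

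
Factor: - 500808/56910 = -44/5 = -2^2 * 5^( - 1) * 11^1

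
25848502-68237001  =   -42388499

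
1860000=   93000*20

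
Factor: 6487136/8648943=2^5 *3^(  -  1)*23^(- 1)*37^1*163^(-1 )*769^( - 1)*5479^1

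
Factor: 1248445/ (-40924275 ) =  -  249689/8184855 = -3^(-1)*5^( - 1 )*7^( - 1 )*11^1 * 22699^1 * 77951^(-1 ) 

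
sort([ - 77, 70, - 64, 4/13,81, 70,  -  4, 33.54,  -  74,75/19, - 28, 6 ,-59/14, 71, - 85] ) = [ - 85,- 77, -74  , - 64,- 28, - 59/14, - 4,  4/13, 75/19, 6, 33.54, 70, 70, 71, 81] 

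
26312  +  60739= 87051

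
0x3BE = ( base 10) 958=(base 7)2536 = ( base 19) 2c8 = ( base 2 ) 1110111110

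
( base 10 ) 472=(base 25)IM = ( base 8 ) 730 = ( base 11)39A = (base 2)111011000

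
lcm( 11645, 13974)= 69870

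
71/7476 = 71/7476 =0.01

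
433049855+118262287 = 551312142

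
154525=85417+69108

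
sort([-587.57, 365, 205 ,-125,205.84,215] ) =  [ - 587.57,  -  125, 205,205.84, 215,365]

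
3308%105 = 53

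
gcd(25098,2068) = 94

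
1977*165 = 326205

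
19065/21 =907 + 6/7 = 907.86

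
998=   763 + 235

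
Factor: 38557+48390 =7^1 * 12421^1  =  86947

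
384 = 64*6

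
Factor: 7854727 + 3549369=11404096 = 2^6 * 11^1 * 97^1 * 167^1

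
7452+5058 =12510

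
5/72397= 5/72397 = 0.00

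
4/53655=4/53655 = 0.00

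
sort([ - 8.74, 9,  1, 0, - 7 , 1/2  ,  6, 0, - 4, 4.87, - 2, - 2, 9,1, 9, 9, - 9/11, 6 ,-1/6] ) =[  -  8.74, - 7,- 4, - 2, - 2, - 9/11, - 1/6,0,0,1/2,1, 1,4.87, 6 , 6,9, 9, 9,9 ] 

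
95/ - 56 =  - 95/56 = - 1.70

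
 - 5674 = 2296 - 7970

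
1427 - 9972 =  - 8545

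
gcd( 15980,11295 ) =5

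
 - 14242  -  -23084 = 8842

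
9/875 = 9/875 =0.01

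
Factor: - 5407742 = -2^1*19^1*101^1*1409^1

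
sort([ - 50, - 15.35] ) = [- 50, - 15.35 ] 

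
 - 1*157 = -157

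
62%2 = 0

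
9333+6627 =15960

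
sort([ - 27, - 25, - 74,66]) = [ - 74, - 27, - 25, 66]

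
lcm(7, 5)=35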